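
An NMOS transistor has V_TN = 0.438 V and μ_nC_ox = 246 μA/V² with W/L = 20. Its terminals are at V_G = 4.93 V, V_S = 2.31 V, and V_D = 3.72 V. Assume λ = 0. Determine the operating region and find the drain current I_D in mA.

Triode; I_D = 10.2 mA

V_GS = V_G − V_S = 4.93 − 2.31 = 2.62 V; V_DS = V_D − V_S = 3.72 − 2.31 = 1.41 V.
k_n = μ_nC_ox · (W/L) = 4.92 mA/V².
V_ov = V_GS − V_TN = 2.62 − 0.438 = 2.18 V.
Since V_DS = 1.41 V < V_ov = 2.18 V, the device is in the triode region.
I_D = k_n [V_ov · V_DS − ½ V_DS²] = 4.92 × [2.18 × 1.41 − 0.5 × 1.41²] = 10.2 mA.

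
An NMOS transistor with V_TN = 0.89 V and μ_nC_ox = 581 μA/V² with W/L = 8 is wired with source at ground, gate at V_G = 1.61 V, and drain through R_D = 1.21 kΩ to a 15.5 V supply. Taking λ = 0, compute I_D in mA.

I_D = 1.20 mA

V_GS = V_G = 1.61 V, so V_ov = 1.61 − 0.89 = 0.72 V.
k_n = μ_nC_ox · (W/L) = 4.648 mA/V².
Assume saturation: I_D = ½ k_n V_ov² = 0.5 × 4.648 × 0.72² = 1.2 mA, giving V_DS = V_DD − I_D R_D = 15.5 − 1.2 × 1.21 = 14 V.
V_DS = 14 V ≥ V_ov = 0.72 V, confirming saturation.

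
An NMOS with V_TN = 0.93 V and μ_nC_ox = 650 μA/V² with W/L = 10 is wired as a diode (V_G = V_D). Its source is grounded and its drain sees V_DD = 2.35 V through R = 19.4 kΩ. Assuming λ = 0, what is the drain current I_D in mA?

With gate tied to drain, V_GS = V_DS ≥ V_GS − V_TN, so the device is in saturation.
k_n = μ_nC_ox · (W/L) = 6.5 mA/V².
KCL at the drain: ½ k_n (V_GS − V_TN)² = (V_DD − V_GS)/R.
Let x = V_GS − 0.93. Then 63 x² + x − 1.42 = 0, giving x = 0.142 V (positive root), so V_GS = 1.07 V.
I_D = (V_DD − V_GS)/R = (2.35 − 1.07) / 19.4 = 0.0659 mA.

I_D = 0.0659 mA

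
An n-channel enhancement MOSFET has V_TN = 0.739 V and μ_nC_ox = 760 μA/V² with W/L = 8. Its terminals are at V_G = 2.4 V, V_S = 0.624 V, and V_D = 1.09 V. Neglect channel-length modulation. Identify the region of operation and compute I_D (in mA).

Triode; I_D = 2.28 mA

V_GS = V_G − V_S = 2.4 − 0.624 = 1.78 V; V_DS = V_D − V_S = 1.09 − 0.624 = 0.466 V.
k_n = μ_nC_ox · (W/L) = 6.08 mA/V².
V_ov = V_GS − V_TN = 1.78 − 0.739 = 1.04 V.
Since V_DS = 0.466 V < V_ov = 1.04 V, the device is in the triode region.
I_D = k_n [V_ov · V_DS − ½ V_DS²] = 6.08 × [1.04 × 0.466 − 0.5 × 0.466²] = 2.28 mA.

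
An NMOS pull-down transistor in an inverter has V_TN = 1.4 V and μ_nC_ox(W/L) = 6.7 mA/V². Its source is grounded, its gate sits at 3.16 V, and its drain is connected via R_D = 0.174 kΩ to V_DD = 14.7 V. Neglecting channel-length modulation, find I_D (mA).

I_D = 10.4 mA

V_GS = V_G = 3.16 V, so V_ov = 3.16 − 1.4 = 1.76 V.
Assume saturation: I_D = ½ k_n V_ov² = 0.5 × 6.7 × 1.76² = 10.4 mA, giving V_DS = V_DD − I_D R_D = 14.7 − 10.4 × 0.174 = 12.9 V.
V_DS = 12.9 V ≥ V_ov = 1.76 V, confirming saturation.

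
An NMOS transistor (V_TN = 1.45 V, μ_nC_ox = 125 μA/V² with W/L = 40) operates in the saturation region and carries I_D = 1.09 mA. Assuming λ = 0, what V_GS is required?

V_GS = 2.11 V

k_n = μ_nC_ox · (W/L) = 5 mA/V².
In saturation I_D = ½ k_n (V_GS − V_TN)², so V_GS − V_TN = √(2 I_D / k_n) = √(2 × 1.09 / 5) = 0.66 V.
V_GS = 1.45 + 0.66 = 2.11 V.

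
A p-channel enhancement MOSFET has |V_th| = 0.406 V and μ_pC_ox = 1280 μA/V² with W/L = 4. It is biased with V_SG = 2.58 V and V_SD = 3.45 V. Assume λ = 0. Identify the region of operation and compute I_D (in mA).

k_p = μ_pC_ox · (W/L) = 5.12 mA/V².
V_ov = V_SG − |V_th| = 2.58 − 0.406 = 2.17 V.
Since V_SD = 3.45 V ≥ V_ov = 2.17 V, the device is in saturation.
I_D = ½ k_p V_ov² = 0.5 × 5.12 × 2.17² = 12.1 mA.

Saturation; I_D = 12.1 mA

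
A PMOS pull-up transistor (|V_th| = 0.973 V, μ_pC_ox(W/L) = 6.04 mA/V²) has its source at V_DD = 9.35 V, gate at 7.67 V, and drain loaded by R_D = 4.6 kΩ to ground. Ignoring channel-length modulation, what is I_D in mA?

I_D = 1.51 mA

V_SG = V_DD − V_G = 9.35 − 7.67 = 1.68 V, so V_ov = 1.68 − 0.973 = 0.707 V.
Assume saturation: I_D = ½ k_p V_ov² = 0.5 × 6.04 × 0.707² = 1.51 mA, giving V_SD = V_DD − I_D R_D = 9.35 − 1.51 × 4.6 = 2.41 V.
V_SD = 2.41 V ≥ V_ov = 0.707 V, confirming saturation.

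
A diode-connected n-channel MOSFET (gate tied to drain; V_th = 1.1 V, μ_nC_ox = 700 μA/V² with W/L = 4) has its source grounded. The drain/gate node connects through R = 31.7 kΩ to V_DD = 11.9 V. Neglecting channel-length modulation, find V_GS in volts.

V_GS = 1.58 V

With gate tied to drain, V_GS = V_DS ≥ V_GS − V_th, so the device is in saturation.
k_n = μ_nC_ox · (W/L) = 2.8 mA/V².
KCL at the drain: ½ k_n (V_GS − V_th)² = (V_DD − V_GS)/R.
Let x = V_GS − 1.1. Then 44.4 x² + x − 10.8 = 0, giving x = 0.482 V (positive root), so V_GS = 1.58 V.
I_D = (V_DD − V_GS)/R = (11.9 − 1.58) / 31.7 = 0.325 mA.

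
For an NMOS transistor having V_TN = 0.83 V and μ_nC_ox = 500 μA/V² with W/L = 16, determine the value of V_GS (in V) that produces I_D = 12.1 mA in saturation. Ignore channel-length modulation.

V_GS = 2.57 V

k_n = μ_nC_ox · (W/L) = 8 mA/V².
In saturation I_D = ½ k_n (V_GS − V_TN)², so V_GS − V_TN = √(2 I_D / k_n) = √(2 × 12.1 / 8) = 1.74 V.
V_GS = 0.83 + 1.74 = 2.57 V.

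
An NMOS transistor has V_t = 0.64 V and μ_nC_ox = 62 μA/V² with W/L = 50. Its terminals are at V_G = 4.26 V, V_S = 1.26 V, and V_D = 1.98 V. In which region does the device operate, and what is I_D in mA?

V_GS = V_G − V_S = 4.26 − 1.26 = 3 V; V_DS = V_D − V_S = 1.98 − 1.26 = 0.72 V.
k_n = μ_nC_ox · (W/L) = 3.1 mA/V².
V_ov = V_GS − V_t = 3 − 0.64 = 2.36 V.
Since V_DS = 0.72 V < V_ov = 2.36 V, the device is in the triode region.
I_D = k_n [V_ov · V_DS − ½ V_DS²] = 3.1 × [2.36 × 0.72 − 0.5 × 0.72²] = 4.46 mA.

Triode; I_D = 4.46 mA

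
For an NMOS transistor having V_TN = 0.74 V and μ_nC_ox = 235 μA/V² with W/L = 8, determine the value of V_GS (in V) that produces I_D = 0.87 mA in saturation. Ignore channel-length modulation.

V_GS = 1.70 V

k_n = μ_nC_ox · (W/L) = 1.88 mA/V².
In saturation I_D = ½ k_n (V_GS − V_TN)², so V_GS − V_TN = √(2 I_D / k_n) = √(2 × 0.87 / 1.88) = 0.962 V.
V_GS = 0.74 + 0.962 = 1.7 V.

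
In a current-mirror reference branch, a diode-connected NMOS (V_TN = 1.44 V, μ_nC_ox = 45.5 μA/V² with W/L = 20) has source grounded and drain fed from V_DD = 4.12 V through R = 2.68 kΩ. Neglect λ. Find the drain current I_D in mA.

With gate tied to drain, V_GS = V_DS ≥ V_GS − V_TN, so the device is in saturation.
k_n = μ_nC_ox · (W/L) = 0.91 mA/V².
KCL at the drain: ½ k_n (V_GS − V_TN)² = (V_DD − V_GS)/R.
Let x = V_GS − 1.44. Then 1.22 x² + x − 2.68 = 0, giving x = 1.13 V (positive root), so V_GS = 2.57 V.
I_D = (V_DD − V_GS)/R = (4.12 − 2.57) / 2.68 = 0.579 mA.

I_D = 0.579 mA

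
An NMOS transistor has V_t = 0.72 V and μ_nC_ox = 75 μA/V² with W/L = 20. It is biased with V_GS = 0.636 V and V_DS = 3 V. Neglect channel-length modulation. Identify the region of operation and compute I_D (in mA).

V_GS = 0.636 V < V_t = 0.72 V, so the transistor is in cutoff.

Cutoff; I_D = 0 mA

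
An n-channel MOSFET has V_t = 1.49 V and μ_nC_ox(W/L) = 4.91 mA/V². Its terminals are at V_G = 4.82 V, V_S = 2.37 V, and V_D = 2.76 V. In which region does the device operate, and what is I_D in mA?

Triode; I_D = 1.46 mA

V_GS = V_G − V_S = 4.82 − 2.37 = 2.45 V; V_DS = V_D − V_S = 2.76 − 2.37 = 0.39 V.
V_ov = V_GS − V_t = 2.45 − 1.49 = 0.96 V.
Since V_DS = 0.39 V < V_ov = 0.96 V, the device is in the triode region.
I_D = k_n [V_ov · V_DS − ½ V_DS²] = 4.91 × [0.96 × 0.39 − 0.5 × 0.39²] = 1.46 mA.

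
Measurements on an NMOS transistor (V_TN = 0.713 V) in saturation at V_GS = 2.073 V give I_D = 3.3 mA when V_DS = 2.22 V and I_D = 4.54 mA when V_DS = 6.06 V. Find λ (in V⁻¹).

With V_GS fixed, I_D ∝ (1 + λ V_DS) in saturation, so I_D2/I_D1 = (1 + λ V_DS2)/(1 + λ V_DS1).
4.54/3.3 = 1.376 = (1 + 6.06 λ)/(1 + 2.22 λ).
Solving: λ (I_D1 V_DS2 − I_D2 V_DS1) = I_D2 − I_D1, so λ = (4.54 − 3.3) / (3.3 × 6.06 − 4.54 × 2.22) = 1.24 / 9.92 = 0.125 V⁻¹.

λ = 0.125 V⁻¹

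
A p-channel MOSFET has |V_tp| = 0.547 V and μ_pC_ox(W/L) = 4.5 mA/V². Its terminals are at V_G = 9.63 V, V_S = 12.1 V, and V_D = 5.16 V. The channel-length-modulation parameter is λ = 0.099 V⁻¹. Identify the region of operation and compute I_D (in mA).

Saturation; I_D = 14.0 mA

V_SG = V_S − V_G = 12.1 − 9.63 = 2.47 V; V_SD = V_S − V_D = 12.1 − 5.16 = 6.94 V.
V_ov = V_SG − |V_tp| = 2.47 − 0.547 = 1.92 V.
Since V_SD = 6.94 V ≥ V_ov = 1.92 V, the device is in saturation.
I_D = ½ k_p V_ov² (1 + λ V_SD) = 0.5 × 4.5 × 1.92² × (1 + 0.099 × 6.94) = 14 mA.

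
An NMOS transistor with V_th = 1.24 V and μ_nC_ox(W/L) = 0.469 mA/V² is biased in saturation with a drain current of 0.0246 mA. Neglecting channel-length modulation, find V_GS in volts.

In saturation I_D = ½ k_n (V_GS − V_th)², so V_GS − V_th = √(2 I_D / k_n) = √(2 × 0.0246 / 0.469) = 0.324 V.
V_GS = 1.24 + 0.324 = 1.56 V.

V_GS = 1.56 V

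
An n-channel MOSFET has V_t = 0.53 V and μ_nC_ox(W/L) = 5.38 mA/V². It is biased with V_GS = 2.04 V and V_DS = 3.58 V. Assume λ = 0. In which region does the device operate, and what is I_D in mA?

V_ov = V_GS − V_t = 2.04 − 0.53 = 1.51 V.
Since V_DS = 3.58 V ≥ V_ov = 1.51 V, the device is in saturation.
I_D = ½ k_n V_ov² = 0.5 × 5.38 × 1.51² = 6.13 mA.

Saturation; I_D = 6.13 mA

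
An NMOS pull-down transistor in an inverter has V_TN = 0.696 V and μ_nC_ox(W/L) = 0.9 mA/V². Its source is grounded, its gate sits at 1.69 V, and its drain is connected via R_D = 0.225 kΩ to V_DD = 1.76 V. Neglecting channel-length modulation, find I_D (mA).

V_GS = V_G = 1.69 V, so V_ov = 1.69 − 0.696 = 0.994 V.
Assume saturation: I_D = ½ k_n V_ov² = 0.5 × 0.9 × 0.994² = 0.445 mA, giving V_DS = V_DD − I_D R_D = 1.76 − 0.445 × 0.225 = 1.66 V.
V_DS = 1.66 V ≥ V_ov = 0.994 V, confirming saturation.

I_D = 0.445 mA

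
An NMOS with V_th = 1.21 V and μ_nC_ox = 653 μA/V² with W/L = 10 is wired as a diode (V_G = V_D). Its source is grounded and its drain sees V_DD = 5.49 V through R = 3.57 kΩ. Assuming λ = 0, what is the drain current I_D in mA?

With gate tied to drain, V_GS = V_DS ≥ V_GS − V_th, so the device is in saturation.
k_n = μ_nC_ox · (W/L) = 6.53 mA/V².
KCL at the drain: ½ k_n (V_GS − V_th)² = (V_DD − V_GS)/R.
Let x = V_GS − 1.21. Then 11.7 x² + x − 4.28 = 0, giving x = 0.565 V (positive root), so V_GS = 1.77 V.
I_D = (V_DD − V_GS)/R = (5.49 − 1.77) / 3.57 = 1.04 mA.

I_D = 1.04 mA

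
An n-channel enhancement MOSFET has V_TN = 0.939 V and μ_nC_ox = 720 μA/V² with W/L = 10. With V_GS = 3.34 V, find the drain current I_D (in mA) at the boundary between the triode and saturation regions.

I_D = 20.8 mA

At the boundary V_DS = V_ov = V_GS − V_TN = 3.34 − 0.939 = 2.4 V.
k_n = μ_nC_ox · (W/L) = 7.2 mA/V².
I_D = ½ k_n V_ov² = 0.5 × 7.2 × 2.4² = 20.8 mA.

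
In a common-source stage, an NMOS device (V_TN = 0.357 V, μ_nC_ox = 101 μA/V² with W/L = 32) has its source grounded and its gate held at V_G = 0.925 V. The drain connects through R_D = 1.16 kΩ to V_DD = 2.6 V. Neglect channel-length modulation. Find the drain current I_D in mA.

I_D = 0.521 mA

V_GS = V_G = 0.925 V, so V_ov = 0.925 − 0.357 = 0.568 V.
k_n = μ_nC_ox · (W/L) = 3.232 mA/V².
Assume saturation: I_D = ½ k_n V_ov² = 0.5 × 3.232 × 0.568² = 0.521 mA, giving V_DS = V_DD − I_D R_D = 2.6 − 0.521 × 1.16 = 2 V.
V_DS = 2 V ≥ V_ov = 0.568 V, confirming saturation.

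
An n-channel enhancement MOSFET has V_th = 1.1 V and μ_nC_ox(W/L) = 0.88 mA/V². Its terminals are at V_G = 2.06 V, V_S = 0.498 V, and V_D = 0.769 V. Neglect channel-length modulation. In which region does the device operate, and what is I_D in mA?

Triode; I_D = 0.0779 mA

V_GS = V_G − V_S = 2.06 − 0.498 = 1.56 V; V_DS = V_D − V_S = 0.769 − 0.498 = 0.271 V.
V_ov = V_GS − V_th = 1.56 − 1.1 = 0.462 V.
Since V_DS = 0.271 V < V_ov = 0.462 V, the device is in the triode region.
I_D = k_n [V_ov · V_DS − ½ V_DS²] = 0.88 × [0.462 × 0.271 − 0.5 × 0.271²] = 0.0779 mA.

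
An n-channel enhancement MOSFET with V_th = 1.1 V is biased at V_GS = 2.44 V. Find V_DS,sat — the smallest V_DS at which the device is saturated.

V_DS,sat = 1.34 V

The boundary between triode and saturation is V_DS = V_GS − V_th = V_ov.
V_ov = 2.44 − 1.1 = 1.34 V.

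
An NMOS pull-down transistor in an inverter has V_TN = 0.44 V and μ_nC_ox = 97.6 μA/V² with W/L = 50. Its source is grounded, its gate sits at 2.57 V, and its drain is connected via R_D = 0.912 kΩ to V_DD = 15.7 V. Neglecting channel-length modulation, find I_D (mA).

V_GS = V_G = 2.57 V, so V_ov = 2.57 − 0.44 = 2.13 V.
k_n = μ_nC_ox · (W/L) = 4.88 mA/V².
Assume saturation: I_D = ½ k_n V_ov² = 0.5 × 4.88 × 2.13² = 11.1 mA, giving V_DS = V_DD − I_D R_D = 15.7 − 11.1 × 0.912 = 5.6 V.
V_DS = 5.6 V ≥ V_ov = 2.13 V, confirming saturation.

I_D = 11.1 mA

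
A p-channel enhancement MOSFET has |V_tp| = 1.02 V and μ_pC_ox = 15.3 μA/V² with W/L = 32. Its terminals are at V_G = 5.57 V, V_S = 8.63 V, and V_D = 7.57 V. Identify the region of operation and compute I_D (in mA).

V_SG = V_S − V_G = 8.63 − 5.57 = 3.06 V; V_SD = V_S − V_D = 8.63 − 7.57 = 1.06 V.
k_p = μ_pC_ox · (W/L) = 0.4896 mA/V².
V_ov = V_SG − |V_tp| = 3.06 − 1.02 = 2.04 V.
Since V_SD = 1.06 V < V_ov = 2.04 V, the device is in the triode region.
I_D = k_p [V_ov · V_SD − ½ V_SD²] = 0.4896 × [2.04 × 1.06 − 0.5 × 1.06²] = 0.784 mA.

Triode; I_D = 0.784 mA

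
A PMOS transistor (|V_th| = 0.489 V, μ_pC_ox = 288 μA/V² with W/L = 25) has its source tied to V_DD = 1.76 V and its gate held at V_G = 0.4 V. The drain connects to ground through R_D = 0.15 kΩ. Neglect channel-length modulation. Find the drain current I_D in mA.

V_SG = V_DD − V_G = 1.76 − 0.4 = 1.36 V, so V_ov = 1.36 − 0.489 = 0.871 V.
k_p = μ_pC_ox · (W/L) = 7.2 mA/V².
Assume saturation: I_D = ½ k_p V_ov² = 0.5 × 7.2 × 0.871² = 2.73 mA, giving V_SD = V_DD − I_D R_D = 1.76 − 2.73 × 0.15 = 1.35 V.
V_SD = 1.35 V ≥ V_ov = 0.871 V, confirming saturation.

I_D = 2.73 mA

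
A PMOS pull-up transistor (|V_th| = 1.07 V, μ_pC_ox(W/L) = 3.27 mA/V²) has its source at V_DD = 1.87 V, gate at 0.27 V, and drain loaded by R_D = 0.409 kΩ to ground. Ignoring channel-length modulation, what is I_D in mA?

V_SG = V_DD − V_G = 1.87 − 0.27 = 1.6 V, so V_ov = 1.6 − 1.07 = 0.53 V.
Assume saturation: I_D = ½ k_p V_ov² = 0.5 × 3.27 × 0.53² = 0.459 mA, giving V_SD = V_DD − I_D R_D = 1.87 − 0.459 × 0.409 = 1.68 V.
V_SD = 1.68 V ≥ V_ov = 0.53 V, confirming saturation.

I_D = 0.459 mA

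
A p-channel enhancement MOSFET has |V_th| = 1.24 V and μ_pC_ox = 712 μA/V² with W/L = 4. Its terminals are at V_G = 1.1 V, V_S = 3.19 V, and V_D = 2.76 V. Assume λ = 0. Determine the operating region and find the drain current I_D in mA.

Triode; I_D = 0.778 mA

V_SG = V_S − V_G = 3.19 − 1.1 = 2.09 V; V_SD = V_S − V_D = 3.19 − 2.76 = 0.43 V.
k_p = μ_pC_ox · (W/L) = 2.848 mA/V².
V_ov = V_SG − |V_th| = 2.09 − 1.24 = 0.85 V.
Since V_SD = 0.43 V < V_ov = 0.85 V, the device is in the triode region.
I_D = k_p [V_ov · V_SD − ½ V_SD²] = 2.848 × [0.85 × 0.43 − 0.5 × 0.43²] = 0.778 mA.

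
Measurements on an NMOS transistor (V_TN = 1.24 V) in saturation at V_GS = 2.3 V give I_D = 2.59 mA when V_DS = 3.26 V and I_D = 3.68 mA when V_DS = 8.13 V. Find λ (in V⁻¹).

With V_GS fixed, I_D ∝ (1 + λ V_DS) in saturation, so I_D2/I_D1 = (1 + λ V_DS2)/(1 + λ V_DS1).
3.68/2.59 = 1.421 = (1 + 8.13 λ)/(1 + 3.26 λ).
Solving: λ (I_D1 V_DS2 − I_D2 V_DS1) = I_D2 − I_D1, so λ = (3.68 − 2.59) / (2.59 × 8.13 − 3.68 × 3.26) = 1.09 / 9.06 = 0.12 V⁻¹.

λ = 0.120 V⁻¹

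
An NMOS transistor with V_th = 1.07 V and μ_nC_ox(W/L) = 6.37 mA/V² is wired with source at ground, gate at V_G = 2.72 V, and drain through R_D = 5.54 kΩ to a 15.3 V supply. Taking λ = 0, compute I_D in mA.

I_D = 2.71 mA

V_GS = V_G = 2.72 V, so V_ov = 2.72 − 1.07 = 1.65 V.
Assume saturation: I_D = ½ k_n V_ov² = 0.5 × 6.37 × 1.65² = 8.67 mA, giving V_DS = V_DD − I_D R_D = 15.3 − 8.67 × 5.54 = -32.7 V.
But -32.7 V < V_ov = 1.65 V, so the device is actually in triode.
In triode I_D = k_n[V_ov V_DS − ½ V_DS²] and I_D = (V_DD − V_DS)/R_D. Equating: 17.6 V_DS² − 59.23 V_DS + 15.3 = 0, giving V_DS = 0.282 V (the root below V_ov).
I_D = (15.3 − 0.282) / 5.54 = 2.71 mA.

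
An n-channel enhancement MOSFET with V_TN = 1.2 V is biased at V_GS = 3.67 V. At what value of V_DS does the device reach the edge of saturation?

The boundary between triode and saturation is V_DS = V_GS − V_TN = V_ov.
V_ov = 3.67 − 1.2 = 2.47 V.

V_DS,sat = 2.47 V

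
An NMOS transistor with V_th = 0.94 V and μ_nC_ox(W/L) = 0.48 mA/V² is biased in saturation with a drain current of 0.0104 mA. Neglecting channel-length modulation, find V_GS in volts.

In saturation I_D = ½ k_n (V_GS − V_th)², so V_GS − V_th = √(2 I_D / k_n) = √(2 × 0.0104 / 0.48) = 0.208 V.
V_GS = 0.94 + 0.208 = 1.15 V.

V_GS = 1.15 V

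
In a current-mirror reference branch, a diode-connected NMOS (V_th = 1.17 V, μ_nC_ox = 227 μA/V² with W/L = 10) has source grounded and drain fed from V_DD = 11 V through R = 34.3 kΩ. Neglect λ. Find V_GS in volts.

V_GS = 1.66 V

With gate tied to drain, V_GS = V_DS ≥ V_GS − V_th, so the device is in saturation.
k_n = μ_nC_ox · (W/L) = 2.27 mA/V².
KCL at the drain: ½ k_n (V_GS − V_th)² = (V_DD − V_GS)/R.
Let x = V_GS − 1.17. Then 38.9 x² + x − 9.83 = 0, giving x = 0.49 V (positive root), so V_GS = 1.66 V.
I_D = (V_DD − V_GS)/R = (11 − 1.66) / 34.3 = 0.272 mA.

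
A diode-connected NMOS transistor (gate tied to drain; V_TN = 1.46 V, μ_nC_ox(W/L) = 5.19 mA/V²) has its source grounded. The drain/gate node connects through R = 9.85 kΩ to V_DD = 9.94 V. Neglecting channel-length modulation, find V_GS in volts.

V_GS = 2.02 V

With gate tied to drain, V_GS = V_DS ≥ V_GS − V_TN, so the device is in saturation.
KCL at the drain: ½ k_n (V_GS − V_TN)² = (V_DD − V_GS)/R.
Let x = V_GS − 1.46. Then 25.6 x² + x − 8.48 = 0, giving x = 0.557 V (positive root), so V_GS = 2.02 V.
I_D = (V_DD − V_GS)/R = (9.94 − 2.02) / 9.85 = 0.804 mA.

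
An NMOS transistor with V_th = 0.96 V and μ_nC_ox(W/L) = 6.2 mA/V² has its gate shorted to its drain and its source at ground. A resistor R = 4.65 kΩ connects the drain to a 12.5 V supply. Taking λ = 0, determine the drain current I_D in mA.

With gate tied to drain, V_GS = V_DS ≥ V_GS − V_th, so the device is in saturation.
KCL at the drain: ½ k_n (V_GS − V_th)² = (V_DD − V_GS)/R.
Let x = V_GS − 0.96. Then 14.4 x² + x − 11.54 = 0, giving x = 0.861 V (positive root), so V_GS = 1.82 V.
I_D = (V_DD − V_GS)/R = (12.5 − 1.82) / 4.65 = 2.3 mA.

I_D = 2.30 mA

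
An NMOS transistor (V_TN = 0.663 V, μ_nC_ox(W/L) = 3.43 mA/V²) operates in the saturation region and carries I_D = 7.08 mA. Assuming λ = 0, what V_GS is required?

V_GS = 2.69 V

In saturation I_D = ½ k_n (V_GS − V_TN)², so V_GS − V_TN = √(2 I_D / k_n) = √(2 × 7.08 / 3.43) = 2.03 V.
V_GS = 0.663 + 2.03 = 2.69 V.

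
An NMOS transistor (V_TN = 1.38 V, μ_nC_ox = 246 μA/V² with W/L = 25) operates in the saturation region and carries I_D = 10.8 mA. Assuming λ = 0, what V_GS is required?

V_GS = 3.25 V

k_n = μ_nC_ox · (W/L) = 6.15 mA/V².
In saturation I_D = ½ k_n (V_GS − V_TN)², so V_GS − V_TN = √(2 I_D / k_n) = √(2 × 10.8 / 6.15) = 1.87 V.
V_GS = 1.38 + 1.87 = 3.25 V.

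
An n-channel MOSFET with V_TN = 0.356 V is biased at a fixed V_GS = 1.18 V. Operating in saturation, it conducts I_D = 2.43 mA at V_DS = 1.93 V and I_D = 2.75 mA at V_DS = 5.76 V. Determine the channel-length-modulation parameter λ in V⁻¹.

λ = 0.0368 V⁻¹

With V_GS fixed, I_D ∝ (1 + λ V_DS) in saturation, so I_D2/I_D1 = (1 + λ V_DS2)/(1 + λ V_DS1).
2.75/2.43 = 1.132 = (1 + 5.76 λ)/(1 + 1.93 λ).
Solving: λ (I_D1 V_DS2 − I_D2 V_DS1) = I_D2 − I_D1, so λ = (2.75 − 2.43) / (2.43 × 5.76 − 2.75 × 1.93) = 0.32 / 8.69 = 0.0368 V⁻¹.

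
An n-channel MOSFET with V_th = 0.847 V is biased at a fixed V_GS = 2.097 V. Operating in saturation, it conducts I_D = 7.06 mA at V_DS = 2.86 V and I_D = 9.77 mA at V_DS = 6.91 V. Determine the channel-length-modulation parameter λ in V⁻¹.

With V_GS fixed, I_D ∝ (1 + λ V_DS) in saturation, so I_D2/I_D1 = (1 + λ V_DS2)/(1 + λ V_DS1).
9.77/7.06 = 1.384 = (1 + 6.91 λ)/(1 + 2.86 λ).
Solving: λ (I_D1 V_DS2 − I_D2 V_DS1) = I_D2 − I_D1, so λ = (9.77 − 7.06) / (7.06 × 6.91 − 9.77 × 2.86) = 2.71 / 20.8 = 0.13 V⁻¹.

λ = 0.130 V⁻¹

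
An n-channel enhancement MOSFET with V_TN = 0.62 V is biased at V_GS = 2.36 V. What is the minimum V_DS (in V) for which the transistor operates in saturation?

V_DS,sat = 1.74 V

The boundary between triode and saturation is V_DS = V_GS − V_TN = V_ov.
V_ov = 2.36 − 0.62 = 1.74 V.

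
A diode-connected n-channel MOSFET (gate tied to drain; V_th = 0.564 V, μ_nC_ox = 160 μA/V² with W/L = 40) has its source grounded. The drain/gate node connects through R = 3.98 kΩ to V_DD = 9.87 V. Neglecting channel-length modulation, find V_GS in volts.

V_GS = 1.38 V

With gate tied to drain, V_GS = V_DS ≥ V_GS − V_th, so the device is in saturation.
k_n = μ_nC_ox · (W/L) = 6.4 mA/V².
KCL at the drain: ½ k_n (V_GS − V_th)² = (V_DD − V_GS)/R.
Let x = V_GS − 0.564. Then 12.7 x² + x − 9.306 = 0, giving x = 0.816 V (positive root), so V_GS = 1.38 V.
I_D = (V_DD − V_GS)/R = (9.87 − 1.38) / 3.98 = 2.13 mA.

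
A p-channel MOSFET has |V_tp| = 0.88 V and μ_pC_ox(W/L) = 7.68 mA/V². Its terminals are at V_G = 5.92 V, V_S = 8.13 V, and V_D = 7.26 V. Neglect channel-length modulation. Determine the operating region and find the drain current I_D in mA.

V_SG = V_S − V_G = 8.13 − 5.92 = 2.21 V; V_SD = V_S − V_D = 8.13 − 7.26 = 0.87 V.
V_ov = V_SG − |V_tp| = 2.21 − 0.88 = 1.33 V.
Since V_SD = 0.87 V < V_ov = 1.33 V, the device is in the triode region.
I_D = k_p [V_ov · V_SD − ½ V_SD²] = 7.68 × [1.33 × 0.87 − 0.5 × 0.87²] = 5.98 mA.

Triode; I_D = 5.98 mA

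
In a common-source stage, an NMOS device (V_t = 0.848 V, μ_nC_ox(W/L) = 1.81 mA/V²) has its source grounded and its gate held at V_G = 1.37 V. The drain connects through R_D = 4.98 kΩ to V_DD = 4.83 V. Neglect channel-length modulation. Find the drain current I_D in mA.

V_GS = V_G = 1.37 V, so V_ov = 1.37 − 0.848 = 0.522 V.
Assume saturation: I_D = ½ k_n V_ov² = 0.5 × 1.81 × 0.522² = 0.247 mA, giving V_DS = V_DD − I_D R_D = 4.83 − 0.247 × 4.98 = 3.6 V.
V_DS = 3.6 V ≥ V_ov = 0.522 V, confirming saturation.

I_D = 0.247 mA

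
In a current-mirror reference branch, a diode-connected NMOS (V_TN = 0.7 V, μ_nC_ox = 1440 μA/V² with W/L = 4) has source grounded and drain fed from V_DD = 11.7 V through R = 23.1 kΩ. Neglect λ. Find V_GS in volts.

With gate tied to drain, V_GS = V_DS ≥ V_GS − V_TN, so the device is in saturation.
k_n = μ_nC_ox · (W/L) = 5.76 mA/V².
KCL at the drain: ½ k_n (V_GS − V_TN)² = (V_DD − V_GS)/R.
Let x = V_GS − 0.7. Then 66.5 x² + x − 11 = 0, giving x = 0.399 V (positive root), so V_GS = 1.1 V.
I_D = (V_DD − V_GS)/R = (11.7 − 1.1) / 23.1 = 0.459 mA.

V_GS = 1.10 V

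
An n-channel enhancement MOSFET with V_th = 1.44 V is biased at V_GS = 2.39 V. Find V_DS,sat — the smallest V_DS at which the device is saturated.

V_DS,sat = 0.950 V

The boundary between triode and saturation is V_DS = V_GS − V_th = V_ov.
V_ov = 2.39 − 1.44 = 0.95 V.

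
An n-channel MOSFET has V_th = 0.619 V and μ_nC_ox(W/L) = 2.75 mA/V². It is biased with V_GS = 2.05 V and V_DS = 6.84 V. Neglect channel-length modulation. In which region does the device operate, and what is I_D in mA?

V_ov = V_GS − V_th = 2.05 − 0.619 = 1.43 V.
Since V_DS = 6.84 V ≥ V_ov = 1.43 V, the device is in saturation.
I_D = ½ k_n V_ov² = 0.5 × 2.75 × 1.43² = 2.82 mA.

Saturation; I_D = 2.82 mA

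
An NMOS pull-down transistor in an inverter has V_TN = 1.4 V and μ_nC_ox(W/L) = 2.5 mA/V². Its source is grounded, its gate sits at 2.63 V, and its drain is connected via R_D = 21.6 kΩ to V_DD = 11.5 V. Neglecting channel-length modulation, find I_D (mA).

I_D = 0.524 mA

V_GS = V_G = 2.63 V, so V_ov = 2.63 − 1.4 = 1.23 V.
Assume saturation: I_D = ½ k_n V_ov² = 0.5 × 2.5 × 1.23² = 1.89 mA, giving V_DS = V_DD − I_D R_D = 11.5 − 1.89 × 21.6 = -29.3 V.
But -29.3 V < V_ov = 1.23 V, so the device is actually in triode.
In triode I_D = k_n[V_ov V_DS − ½ V_DS²] and I_D = (V_DD − V_DS)/R_D. Equating: 27 V_DS² − 67.42 V_DS + 11.5 = 0, giving V_DS = 0.184 V (the root below V_ov).
I_D = (11.5 − 0.184) / 21.6 = 0.524 mA.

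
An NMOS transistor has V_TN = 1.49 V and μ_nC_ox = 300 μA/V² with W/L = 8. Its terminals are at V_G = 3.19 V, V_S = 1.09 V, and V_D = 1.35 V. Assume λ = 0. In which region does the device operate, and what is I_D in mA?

V_GS = V_G − V_S = 3.19 − 1.09 = 2.1 V; V_DS = V_D − V_S = 1.35 − 1.09 = 0.26 V.
k_n = μ_nC_ox · (W/L) = 2.4 mA/V².
V_ov = V_GS − V_TN = 2.1 − 1.49 = 0.61 V.
Since V_DS = 0.26 V < V_ov = 0.61 V, the device is in the triode region.
I_D = k_n [V_ov · V_DS − ½ V_DS²] = 2.4 × [0.61 × 0.26 − 0.5 × 0.26²] = 0.3 mA.

Triode; I_D = 0.300 mA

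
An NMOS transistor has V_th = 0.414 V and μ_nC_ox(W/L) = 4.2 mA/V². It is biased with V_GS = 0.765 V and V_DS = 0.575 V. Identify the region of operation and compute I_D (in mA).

Saturation; I_D = 0.259 mA

V_ov = V_GS − V_th = 0.765 − 0.414 = 0.351 V.
Since V_DS = 0.575 V ≥ V_ov = 0.351 V, the device is in saturation.
I_D = ½ k_n V_ov² = 0.5 × 4.2 × 0.351² = 0.259 mA.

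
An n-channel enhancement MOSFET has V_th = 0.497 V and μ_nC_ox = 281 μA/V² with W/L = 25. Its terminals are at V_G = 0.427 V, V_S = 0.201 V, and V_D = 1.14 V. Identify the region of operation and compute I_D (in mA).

Cutoff; I_D = 0 mA

V_GS = V_G − V_S = 0.427 − 0.201 = 0.226 V; V_DS = V_D − V_S = 1.14 − 0.201 = 0.939 V.
V_GS = 0.226 V < V_th = 0.497 V, so the transistor is in cutoff.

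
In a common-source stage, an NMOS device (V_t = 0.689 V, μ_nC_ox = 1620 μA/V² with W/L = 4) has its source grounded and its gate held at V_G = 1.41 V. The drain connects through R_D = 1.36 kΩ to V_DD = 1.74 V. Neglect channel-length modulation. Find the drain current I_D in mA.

V_GS = V_G = 1.41 V, so V_ov = 1.41 − 0.689 = 0.721 V.
k_n = μ_nC_ox · (W/L) = 6.48 mA/V².
Assume saturation: I_D = ½ k_n V_ov² = 0.5 × 6.48 × 0.721² = 1.68 mA, giving V_DS = V_DD − I_D R_D = 1.74 − 1.68 × 1.36 = -0.551 V.
But -0.551 V < V_ov = 0.721 V, so the device is actually in triode.
In triode I_D = k_n[V_ov V_DS − ½ V_DS²] and I_D = (V_DD − V_DS)/R_D. Equating: 4.41 V_DS² − 7.354 V_DS + 1.74 = 0, giving V_DS = 0.285 V (the root below V_ov).
I_D = (1.74 − 0.285) / 1.36 = 1.07 mA.

I_D = 1.07 mA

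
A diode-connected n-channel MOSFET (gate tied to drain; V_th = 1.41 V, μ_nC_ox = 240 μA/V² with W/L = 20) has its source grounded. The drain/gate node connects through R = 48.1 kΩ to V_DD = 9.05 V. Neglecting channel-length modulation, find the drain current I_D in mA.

With gate tied to drain, V_GS = V_DS ≥ V_GS − V_th, so the device is in saturation.
k_n = μ_nC_ox · (W/L) = 4.8 mA/V².
KCL at the drain: ½ k_n (V_GS − V_th)² = (V_DD − V_GS)/R.
Let x = V_GS − 1.41. Then 115 x² + x − 7.64 = 0, giving x = 0.253 V (positive root), so V_GS = 1.66 V.
I_D = (V_DD − V_GS)/R = (9.05 − 1.66) / 48.1 = 0.154 mA.

I_D = 0.154 mA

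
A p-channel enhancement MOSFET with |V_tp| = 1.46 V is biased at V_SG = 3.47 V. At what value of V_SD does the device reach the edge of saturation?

The boundary between triode and saturation is V_SD = V_SG − |V_tp| = V_ov.
V_ov = 3.47 − 1.46 = 2.01 V.

V_SD,sat = 2.01 V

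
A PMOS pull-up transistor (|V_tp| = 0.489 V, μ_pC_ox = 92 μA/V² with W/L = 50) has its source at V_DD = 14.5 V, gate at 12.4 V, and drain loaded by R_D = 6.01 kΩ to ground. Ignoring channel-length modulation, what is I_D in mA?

I_D = 2.35 mA

V_SG = V_DD − V_G = 14.5 − 12.4 = 2.1 V, so V_ov = 2.1 − 0.489 = 1.61 V.
k_p = μ_pC_ox · (W/L) = 4.6 mA/V².
Assume saturation: I_D = ½ k_p V_ov² = 0.5 × 4.6 × 1.61² = 5.97 mA, giving V_SD = V_DD − I_D R_D = 14.5 − 5.97 × 6.01 = -21.4 V.
But -21.4 V < V_ov = 1.61 V, so the device is actually in triode.
In triode I_D = k_p[V_ov V_SD − ½ V_SD²] and I_D = (V_DD − V_SD)/R_D. Equating: 13.8 V_SD² − 45.54 V_SD + 14.5 = 0, giving V_SD = 0.357 V (the root below V_ov).
I_D = (14.5 − 0.357) / 6.01 = 2.35 mA.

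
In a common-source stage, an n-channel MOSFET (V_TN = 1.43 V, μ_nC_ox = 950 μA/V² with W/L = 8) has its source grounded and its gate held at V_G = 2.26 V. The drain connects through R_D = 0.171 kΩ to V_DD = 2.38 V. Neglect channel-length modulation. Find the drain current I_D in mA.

I_D = 2.62 mA

V_GS = V_G = 2.26 V, so V_ov = 2.26 − 1.43 = 0.83 V.
k_n = μ_nC_ox · (W/L) = 7.6 mA/V².
Assume saturation: I_D = ½ k_n V_ov² = 0.5 × 7.6 × 0.83² = 2.62 mA, giving V_DS = V_DD − I_D R_D = 2.38 − 2.62 × 0.171 = 1.93 V.
V_DS = 1.93 V ≥ V_ov = 0.83 V, confirming saturation.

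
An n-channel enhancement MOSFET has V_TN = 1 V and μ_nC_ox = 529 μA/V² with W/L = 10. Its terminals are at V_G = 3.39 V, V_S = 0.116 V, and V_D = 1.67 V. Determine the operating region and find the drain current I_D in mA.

Triode; I_D = 12.3 mA

V_GS = V_G − V_S = 3.39 − 0.116 = 3.27 V; V_DS = V_D − V_S = 1.67 − 0.116 = 1.55 V.
k_n = μ_nC_ox · (W/L) = 5.29 mA/V².
V_ov = V_GS − V_TN = 3.27 − 1 = 2.27 V.
Since V_DS = 1.55 V < V_ov = 2.27 V, the device is in the triode region.
I_D = k_n [V_ov · V_DS − ½ V_DS²] = 5.29 × [2.27 × 1.55 − 0.5 × 1.55²] = 12.3 mA.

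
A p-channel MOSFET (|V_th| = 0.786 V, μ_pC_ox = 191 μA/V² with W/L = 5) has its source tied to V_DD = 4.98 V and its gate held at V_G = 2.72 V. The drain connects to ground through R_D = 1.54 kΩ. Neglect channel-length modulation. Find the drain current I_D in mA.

I_D = 1.04 mA

V_SG = V_DD − V_G = 4.98 − 2.72 = 2.26 V, so V_ov = 2.26 − 0.786 = 1.47 V.
k_p = μ_pC_ox · (W/L) = 0.955 mA/V².
Assume saturation: I_D = ½ k_p V_ov² = 0.5 × 0.955 × 1.47² = 1.04 mA, giving V_SD = V_DD − I_D R_D = 4.98 − 1.04 × 1.54 = 3.38 V.
V_SD = 3.38 V ≥ V_ov = 1.47 V, confirming saturation.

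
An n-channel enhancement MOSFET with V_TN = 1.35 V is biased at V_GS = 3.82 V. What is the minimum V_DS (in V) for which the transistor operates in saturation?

The boundary between triode and saturation is V_DS = V_GS − V_TN = V_ov.
V_ov = 3.82 − 1.35 = 2.47 V.

V_DS,sat = 2.47 V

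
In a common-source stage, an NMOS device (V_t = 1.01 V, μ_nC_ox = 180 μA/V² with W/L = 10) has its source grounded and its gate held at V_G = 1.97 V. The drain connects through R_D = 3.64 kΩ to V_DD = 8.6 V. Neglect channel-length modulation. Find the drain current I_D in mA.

V_GS = V_G = 1.97 V, so V_ov = 1.97 − 1.01 = 0.96 V.
k_n = μ_nC_ox · (W/L) = 1.8 mA/V².
Assume saturation: I_D = ½ k_n V_ov² = 0.5 × 1.8 × 0.96² = 0.829 mA, giving V_DS = V_DD − I_D R_D = 8.6 − 0.829 × 3.64 = 5.58 V.
V_DS = 5.58 V ≥ V_ov = 0.96 V, confirming saturation.

I_D = 0.829 mA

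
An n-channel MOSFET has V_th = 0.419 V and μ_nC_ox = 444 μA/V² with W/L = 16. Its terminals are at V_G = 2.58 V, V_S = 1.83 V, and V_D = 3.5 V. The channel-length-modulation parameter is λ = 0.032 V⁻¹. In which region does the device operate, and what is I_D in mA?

Saturation; I_D = 0.410 mA

V_GS = V_G − V_S = 2.58 − 1.83 = 0.75 V; V_DS = V_D − V_S = 3.5 − 1.83 = 1.67 V.
k_n = μ_nC_ox · (W/L) = 7.104 mA/V².
V_ov = V_GS − V_th = 0.75 − 0.419 = 0.331 V.
Since V_DS = 1.67 V ≥ V_ov = 0.331 V, the device is in saturation.
I_D = ½ k_n V_ov² (1 + λ V_DS) = 0.5 × 7.104 × 0.331² × (1 + 0.032 × 1.67) = 0.41 mA.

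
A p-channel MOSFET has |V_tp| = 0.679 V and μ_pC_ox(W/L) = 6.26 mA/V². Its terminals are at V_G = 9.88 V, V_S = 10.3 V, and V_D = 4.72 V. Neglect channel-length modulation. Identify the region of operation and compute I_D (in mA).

Cutoff; I_D = 0 mA

V_SG = V_S − V_G = 10.3 − 9.88 = 0.42 V; V_SD = V_S − V_D = 10.3 − 4.72 = 5.58 V.
V_SG = 0.42 V < |V_tp| = 0.679 V, so the transistor is in cutoff.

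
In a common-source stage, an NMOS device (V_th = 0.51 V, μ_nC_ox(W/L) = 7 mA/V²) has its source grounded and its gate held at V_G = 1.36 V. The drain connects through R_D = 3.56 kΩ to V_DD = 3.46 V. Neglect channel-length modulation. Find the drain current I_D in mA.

I_D = 0.923 mA

V_GS = V_G = 1.36 V, so V_ov = 1.36 − 0.51 = 0.85 V.
Assume saturation: I_D = ½ k_n V_ov² = 0.5 × 7 × 0.85² = 2.53 mA, giving V_DS = V_DD − I_D R_D = 3.46 − 2.53 × 3.56 = -5.54 V.
But -5.54 V < V_ov = 0.85 V, so the device is actually in triode.
In triode I_D = k_n[V_ov V_DS − ½ V_DS²] and I_D = (V_DD − V_DS)/R_D. Equating: 12.5 V_DS² − 22.18 V_DS + 3.46 = 0, giving V_DS = 0.173 V (the root below V_ov).
I_D = (3.46 − 0.173) / 3.56 = 0.923 mA.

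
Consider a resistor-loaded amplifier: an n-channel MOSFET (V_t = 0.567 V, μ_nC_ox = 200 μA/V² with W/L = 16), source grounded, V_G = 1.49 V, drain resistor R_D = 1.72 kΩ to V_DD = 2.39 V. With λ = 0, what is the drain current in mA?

V_GS = V_G = 1.49 V, so V_ov = 1.49 − 0.567 = 0.923 V.
k_n = μ_nC_ox · (W/L) = 3.2 mA/V².
Assume saturation: I_D = ½ k_n V_ov² = 0.5 × 3.2 × 0.923² = 1.36 mA, giving V_DS = V_DD − I_D R_D = 2.39 − 1.36 × 1.72 = 0.0455 V.
But 0.0455 V < V_ov = 0.923 V, so the device is actually in triode.
In triode I_D = k_n[V_ov V_DS − ½ V_DS²] and I_D = (V_DD − V_DS)/R_D. Equating: 2.75 V_DS² − 6.08 V_DS + 2.39 = 0, giving V_DS = 0.511 V (the root below V_ov).
I_D = (2.39 − 0.511) / 1.72 = 1.09 mA.

I_D = 1.09 mA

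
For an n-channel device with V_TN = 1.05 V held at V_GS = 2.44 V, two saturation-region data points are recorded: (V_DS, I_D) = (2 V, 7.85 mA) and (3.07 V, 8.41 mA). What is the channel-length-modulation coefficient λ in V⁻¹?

With V_GS fixed, I_D ∝ (1 + λ V_DS) in saturation, so I_D2/I_D1 = (1 + λ V_DS2)/(1 + λ V_DS1).
8.41/7.85 = 1.071 = (1 + 3.07 λ)/(1 + 2 λ).
Solving: λ (I_D1 V_DS2 − I_D2 V_DS1) = I_D2 − I_D1, so λ = (8.41 − 7.85) / (7.85 × 3.07 − 8.41 × 2) = 0.56 / 7.28 = 0.0769 V⁻¹.

λ = 0.0769 V⁻¹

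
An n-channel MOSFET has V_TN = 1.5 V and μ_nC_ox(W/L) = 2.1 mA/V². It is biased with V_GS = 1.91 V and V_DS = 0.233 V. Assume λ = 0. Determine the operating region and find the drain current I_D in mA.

V_ov = V_GS − V_TN = 1.91 − 1.5 = 0.41 V.
Since V_DS = 0.233 V < V_ov = 0.41 V, the device is in the triode region.
I_D = k_n [V_ov · V_DS − ½ V_DS²] = 2.1 × [0.41 × 0.233 − 0.5 × 0.233²] = 0.144 mA.

Triode; I_D = 0.144 mA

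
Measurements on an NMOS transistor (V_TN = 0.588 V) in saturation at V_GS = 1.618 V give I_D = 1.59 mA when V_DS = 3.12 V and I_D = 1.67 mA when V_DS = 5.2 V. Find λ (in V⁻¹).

With V_GS fixed, I_D ∝ (1 + λ V_DS) in saturation, so I_D2/I_D1 = (1 + λ V_DS2)/(1 + λ V_DS1).
1.67/1.59 = 1.05 = (1 + 5.2 λ)/(1 + 3.12 λ).
Solving: λ (I_D1 V_DS2 − I_D2 V_DS1) = I_D2 − I_D1, so λ = (1.67 − 1.59) / (1.59 × 5.2 − 1.67 × 3.12) = 0.08 / 3.06 = 0.0262 V⁻¹.

λ = 0.0262 V⁻¹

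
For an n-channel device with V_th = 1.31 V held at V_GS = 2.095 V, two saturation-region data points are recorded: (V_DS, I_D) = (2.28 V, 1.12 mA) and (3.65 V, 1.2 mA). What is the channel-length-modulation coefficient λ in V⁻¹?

λ = 0.0592 V⁻¹

With V_GS fixed, I_D ∝ (1 + λ V_DS) in saturation, so I_D2/I_D1 = (1 + λ V_DS2)/(1 + λ V_DS1).
1.2/1.12 = 1.071 = (1 + 3.65 λ)/(1 + 2.28 λ).
Solving: λ (I_D1 V_DS2 − I_D2 V_DS1) = I_D2 − I_D1, so λ = (1.2 − 1.12) / (1.12 × 3.65 − 1.2 × 2.28) = 0.08 / 1.35 = 0.0592 V⁻¹.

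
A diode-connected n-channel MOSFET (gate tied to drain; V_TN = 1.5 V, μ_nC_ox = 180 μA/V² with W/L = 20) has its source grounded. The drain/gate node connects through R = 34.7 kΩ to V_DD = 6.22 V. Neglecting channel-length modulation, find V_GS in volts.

With gate tied to drain, V_GS = V_DS ≥ V_GS − V_TN, so the device is in saturation.
k_n = μ_nC_ox · (W/L) = 3.6 mA/V².
KCL at the drain: ½ k_n (V_GS − V_TN)² = (V_DD − V_GS)/R.
Let x = V_GS − 1.5. Then 62.5 x² + x − 4.72 = 0, giving x = 0.267 V (positive root), so V_GS = 1.77 V.
I_D = (V_DD − V_GS)/R = (6.22 − 1.77) / 34.7 = 0.128 mA.

V_GS = 1.77 V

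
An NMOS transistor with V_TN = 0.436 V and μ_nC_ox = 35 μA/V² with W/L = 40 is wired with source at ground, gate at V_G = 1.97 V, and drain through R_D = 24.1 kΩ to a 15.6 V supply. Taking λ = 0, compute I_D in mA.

I_D = 0.634 mA

V_GS = V_G = 1.97 V, so V_ov = 1.97 − 0.436 = 1.53 V.
k_n = μ_nC_ox · (W/L) = 1.4 mA/V².
Assume saturation: I_D = ½ k_n V_ov² = 0.5 × 1.4 × 1.53² = 1.65 mA, giving V_DS = V_DD − I_D R_D = 15.6 − 1.65 × 24.1 = -24.1 V.
But -24.1 V < V_ov = 1.53 V, so the device is actually in triode.
In triode I_D = k_n[V_ov V_DS − ½ V_DS²] and I_D = (V_DD − V_DS)/R_D. Equating: 16.9 V_DS² − 52.76 V_DS + 15.6 = 0, giving V_DS = 0.331 V (the root below V_ov).
I_D = (15.6 − 0.331) / 24.1 = 0.634 mA.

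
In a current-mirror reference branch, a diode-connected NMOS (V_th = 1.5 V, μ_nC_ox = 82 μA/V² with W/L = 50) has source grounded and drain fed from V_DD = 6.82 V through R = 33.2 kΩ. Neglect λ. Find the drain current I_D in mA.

With gate tied to drain, V_GS = V_DS ≥ V_GS − V_th, so the device is in saturation.
k_n = μ_nC_ox · (W/L) = 4.1 mA/V².
KCL at the drain: ½ k_n (V_GS − V_th)² = (V_DD − V_GS)/R.
Let x = V_GS − 1.5. Then 68.1 x² + x − 5.32 = 0, giving x = 0.272 V (positive root), so V_GS = 1.77 V.
I_D = (V_DD − V_GS)/R = (6.82 − 1.77) / 33.2 = 0.152 mA.

I_D = 0.152 mA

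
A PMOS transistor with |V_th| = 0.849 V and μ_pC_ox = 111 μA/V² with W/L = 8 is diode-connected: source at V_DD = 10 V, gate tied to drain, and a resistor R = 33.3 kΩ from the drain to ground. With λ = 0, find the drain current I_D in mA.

I_D = 0.252 mA

With gate tied to drain, V_SG = V_SD ≥ V_SG − |V_th|, so the device is in saturation.
k_p = μ_pC_ox · (W/L) = 0.888 mA/V².
KCL at the drain: ½ k_p (V_SG − |V_th|)² = (V_DD − V_SG)/R.
Let x = V_SG − 0.849. Then 14.8 x² + x − 9.151 = 0, giving x = 0.754 V (positive root), so V_SG = 1.6 V.
I_D = (V_DD − V_SG)/R = (10 − 1.6) / 33.3 = 0.252 mA.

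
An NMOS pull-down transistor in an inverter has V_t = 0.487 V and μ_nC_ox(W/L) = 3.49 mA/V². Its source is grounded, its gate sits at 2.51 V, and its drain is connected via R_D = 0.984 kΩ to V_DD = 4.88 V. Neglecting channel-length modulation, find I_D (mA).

V_GS = V_G = 2.51 V, so V_ov = 2.51 − 0.487 = 2.02 V.
Assume saturation: I_D = ½ k_n V_ov² = 0.5 × 3.49 × 2.02² = 7.14 mA, giving V_DS = V_DD − I_D R_D = 4.88 − 7.14 × 0.984 = -2.15 V.
But -2.15 V < V_ov = 2.02 V, so the device is actually in triode.
In triode I_D = k_n[V_ov V_DS − ½ V_DS²] and I_D = (V_DD − V_DS)/R_D. Equating: 1.72 V_DS² − 7.947 V_DS + 4.88 = 0, giving V_DS = 0.729 V (the root below V_ov).
I_D = (4.88 − 0.729) / 0.984 = 4.22 mA.

I_D = 4.22 mA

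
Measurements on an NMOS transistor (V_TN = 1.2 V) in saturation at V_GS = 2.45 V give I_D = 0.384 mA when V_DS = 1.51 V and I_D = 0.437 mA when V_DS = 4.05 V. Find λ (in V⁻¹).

λ = 0.0592 V⁻¹

With V_GS fixed, I_D ∝ (1 + λ V_DS) in saturation, so I_D2/I_D1 = (1 + λ V_DS2)/(1 + λ V_DS1).
0.437/0.384 = 1.138 = (1 + 4.05 λ)/(1 + 1.51 λ).
Solving: λ (I_D1 V_DS2 − I_D2 V_DS1) = I_D2 − I_D1, so λ = (0.437 − 0.384) / (0.384 × 4.05 − 0.437 × 1.51) = 0.053 / 0.895 = 0.0592 V⁻¹.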